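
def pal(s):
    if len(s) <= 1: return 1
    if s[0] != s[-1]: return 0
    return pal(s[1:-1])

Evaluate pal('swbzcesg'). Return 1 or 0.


pal('swbzcesg'): s[0]='s' != s[-1]='g' -> return 0
Result: 0 (not a palindrome)

0


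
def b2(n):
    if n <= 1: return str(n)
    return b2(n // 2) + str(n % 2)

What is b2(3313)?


b2(3313) = b2(1656) + '1'
b2(1656) = b2(828) + '0'
b2(828) = b2(414) + '0'
b2(414) = b2(207) + '0'
b2(207) = b2(103) + '1'
b2(103) = b2(51) + '1'
b2(51) = b2(25) + '1'
b2(25) = b2(12) + '1'
b2(12) = b2(6) + '0'
b2(6) = b2(3) + '0'
b2(3) = b2(1) + '1'
b2(1) = '1'  (base case)
Concatenating: '1' + '1' + '0' + '0' + '1' + '1' + '1' + '1' + '0' + '0' + '0' + '1' = '110011110001'

110011110001


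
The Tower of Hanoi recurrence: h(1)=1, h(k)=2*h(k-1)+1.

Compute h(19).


h(19) = 2 * h(18) + 1
h(18) = 2 * h(17) + 1
h(17) = 2 * h(16) + 1
h(16) = 2 * h(15) + 1
h(15) = 2 * h(14) + 1
h(14) = 2 * h(13) + 1
h(13) = 2 * h(12) + 1
h(12) = 2 * h(11) + 1
h(11) = 2 * h(10) + 1
h(10) = 2 * h(9) + 1
h(9) = 2 * h(8) + 1
h(8) = 2 * h(7) + 1
h(7) = 2 * h(6) + 1
h(6) = 2 * h(5) + 1
h(5) = 2 * h(4) + 1
h(4) = 2 * h(3) + 1
h(3) = 2 * h(2) + 1
h(2) = 2 * h(1) + 1
h(1) = 1  (base case)
h(2) = 2 * 1 + 1 = 3
h(3) = 2 * 3 + 1 = 7
h(4) = 2 * 7 + 1 = 15
h(5) = 2 * 15 + 1 = 31
h(6) = 2 * 31 + 1 = 63
h(7) = 2 * 63 + 1 = 127
h(8) = 2 * 127 + 1 = 255
h(9) = 2 * 255 + 1 = 511
h(10) = 2 * 511 + 1 = 1023
h(11) = 2 * 1023 + 1 = 2047
h(12) = 2 * 2047 + 1 = 4095
h(13) = 2 * 4095 + 1 = 8191
h(14) = 2 * 8191 + 1 = 16383
h(15) = 2 * 16383 + 1 = 32767
h(16) = 2 * 32767 + 1 = 65535
h(17) = 2 * 65535 + 1 = 131071
h(18) = 2 * 131071 + 1 = 262143
h(19) = 2 * 262143 + 1 = 524287

524287


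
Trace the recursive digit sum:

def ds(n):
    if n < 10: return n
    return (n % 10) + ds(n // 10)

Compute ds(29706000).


ds(29706000) = 0 + ds(2970600)
ds(2970600) = 0 + ds(297060)
ds(297060) = 0 + ds(29706)
ds(29706) = 6 + ds(2970)
ds(2970) = 0 + ds(297)
ds(297) = 7 + ds(29)
ds(29) = 9 + ds(2)
ds(2) = 2  (base case)
Total: 0 + 0 + 0 + 6 + 0 + 7 + 9 + 2 = 24

24


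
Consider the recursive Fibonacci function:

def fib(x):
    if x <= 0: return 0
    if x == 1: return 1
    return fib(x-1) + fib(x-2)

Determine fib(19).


Computing fib(19) bottom-up:
fib(0) = 0
fib(1) = 1
fib(2) = fib(1) + fib(0) = 1 + 0 = 1
fib(3) = fib(2) + fib(1) = 1 + 1 = 2
fib(4) = fib(3) + fib(2) = 2 + 1 = 3
fib(5) = fib(4) + fib(3) = 3 + 2 = 5
fib(6) = fib(5) + fib(4) = 5 + 3 = 8
fib(7) = fib(6) + fib(5) = 8 + 5 = 13
fib(8) = fib(7) + fib(6) = 13 + 8 = 21
fib(9) = fib(8) + fib(7) = 21 + 13 = 34
fib(10) = fib(9) + fib(8) = 34 + 21 = 55
fib(11) = fib(10) + fib(9) = 55 + 34 = 89
fib(12) = fib(11) + fib(10) = 89 + 55 = 144
fib(13) = fib(12) + fib(11) = 144 + 89 = 233
fib(14) = fib(13) + fib(12) = 233 + 144 = 377
fib(15) = fib(14) + fib(13) = 377 + 233 = 610
fib(16) = fib(15) + fib(14) = 610 + 377 = 987
fib(17) = fib(16) + fib(15) = 987 + 610 = 1597
fib(18) = fib(17) + fib(16) = 1597 + 987 = 2584
fib(19) = fib(18) + fib(17) = 2584 + 1597 = 4181

4181


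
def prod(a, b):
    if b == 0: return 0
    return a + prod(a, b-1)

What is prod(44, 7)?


prod(44, 7) = 44 + prod(44, 6)
prod(44, 6) = 44 + prod(44, 5)
prod(44, 5) = 44 + prod(44, 4)
prod(44, 4) = 44 + prod(44, 3)
prod(44, 3) = 44 + prod(44, 2)
prod(44, 2) = 44 + prod(44, 1)
prod(44, 1) = 44 + prod(44, 0)
prod(44, 0) = 0  (base case)
Total: 44 + 44 + 44 + 44 + 44 + 44 + 44 + 0 = 308

308


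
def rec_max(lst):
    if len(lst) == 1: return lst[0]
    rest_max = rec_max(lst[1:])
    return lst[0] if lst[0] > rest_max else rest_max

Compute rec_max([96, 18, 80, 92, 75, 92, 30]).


rec_max([96, 18, 80, 92, 75, 92, 30]): compare 96 with rec_max([18, 80, 92, 75, 92, 30])
rec_max([18, 80, 92, 75, 92, 30]): compare 18 with rec_max([80, 92, 75, 92, 30])
rec_max([80, 92, 75, 92, 30]): compare 80 with rec_max([92, 75, 92, 30])
rec_max([92, 75, 92, 30]): compare 92 with rec_max([75, 92, 30])
rec_max([75, 92, 30]): compare 75 with rec_max([92, 30])
rec_max([92, 30]): compare 92 with rec_max([30])
rec_max([30]) = 30  (base case)
Compare 92 with 30 -> 92
Compare 75 with 92 -> 92
Compare 92 with 92 -> 92
Compare 80 with 92 -> 92
Compare 18 with 92 -> 92
Compare 96 with 92 -> 96

96


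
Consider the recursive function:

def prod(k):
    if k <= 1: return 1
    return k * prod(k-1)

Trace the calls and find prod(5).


prod(5)
= 5 * prod(4)
= 5 * 4 * prod(3)
= 5 * 4 * 3 * prod(2)
= 5 * 4 * 3 * 2 * prod(1)
= 5 * 4 * 3 * 2 * 1
= 120

120


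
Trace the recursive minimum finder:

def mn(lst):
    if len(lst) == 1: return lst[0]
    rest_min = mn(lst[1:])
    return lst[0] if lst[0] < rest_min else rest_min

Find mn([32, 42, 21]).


mn([32, 42, 21]): compare 32 with mn([42, 21])
mn([42, 21]): compare 42 with mn([21])
mn([21]) = 21  (base case)
Compare 42 with 21 -> 21
Compare 32 with 21 -> 21

21


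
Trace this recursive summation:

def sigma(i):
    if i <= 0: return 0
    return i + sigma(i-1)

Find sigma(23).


sigma(23)
= 23 + 22 + 21 + 20 + 19 + 18 + 17 + 16 + 15 + 14 + 13 + 12 + 11 + 10 + 9 + 8 + 7 + 6 + 5 + 4 + 3 + 2 + 1 + sigma(0)
= 23 + 22 + 21 + 20 + 19 + 18 + 17 + 16 + 15 + 14 + 13 + 12 + 11 + 10 + 9 + 8 + 7 + 6 + 5 + 4 + 3 + 2 + 1 + 0
= 276

276


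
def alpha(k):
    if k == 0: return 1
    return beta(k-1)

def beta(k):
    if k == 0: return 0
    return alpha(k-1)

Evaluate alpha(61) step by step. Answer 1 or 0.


alpha(61) = beta(60)
beta(60) = alpha(59)
alpha(59) = beta(58)
beta(58) = alpha(57)
alpha(57) = beta(56)
beta(56) = alpha(55)
alpha(55) = beta(54)
beta(54) = alpha(53)
alpha(53) = beta(52)
beta(52) = alpha(51)
alpha(51) = beta(50)
beta(50) = alpha(49)
alpha(49) = beta(48)
beta(48) = alpha(47)
alpha(47) = beta(46)
beta(46) = alpha(45)
alpha(45) = beta(44)
beta(44) = alpha(43)
alpha(43) = beta(42)
beta(42) = alpha(41)
alpha(41) = beta(40)
beta(40) = alpha(39)
alpha(39) = beta(38)
beta(38) = alpha(37)
alpha(37) = beta(36)
beta(36) = alpha(35)
alpha(35) = beta(34)
beta(34) = alpha(33)
alpha(33) = beta(32)
beta(32) = alpha(31)
alpha(31) = beta(30)
beta(30) = alpha(29)
alpha(29) = beta(28)
beta(28) = alpha(27)
alpha(27) = beta(26)
beta(26) = alpha(25)
alpha(25) = beta(24)
beta(24) = alpha(23)
alpha(23) = beta(22)
beta(22) = alpha(21)
alpha(21) = beta(20)
beta(20) = alpha(19)
alpha(19) = beta(18)
beta(18) = alpha(17)
alpha(17) = beta(16)
beta(16) = alpha(15)
alpha(15) = beta(14)
beta(14) = alpha(13)
alpha(13) = beta(12)
beta(12) = alpha(11)
alpha(11) = beta(10)
beta(10) = alpha(9)
alpha(9) = beta(8)
beta(8) = alpha(7)
alpha(7) = beta(6)
beta(6) = alpha(5)
alpha(5) = beta(4)
beta(4) = alpha(3)
alpha(3) = beta(2)
beta(2) = alpha(1)
alpha(1) = beta(0)
beta(0) = 0  (base case)
Result: 0

0


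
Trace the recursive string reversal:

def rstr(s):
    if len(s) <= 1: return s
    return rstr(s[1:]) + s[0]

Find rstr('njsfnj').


rstr('njsfnj') = rstr('jsfnj') + 'n'
rstr('jsfnj') = rstr('sfnj') + 'j'
rstr('sfnj') = rstr('fnj') + 's'
rstr('fnj') = rstr('nj') + 'f'
rstr('nj') = rstr('j') + 'n'
rstr('j') = 'j'  (base case)
Concatenating: 'j' + 'n' + 'f' + 's' + 'j' + 'n' = 'jnfsjn'

jnfsjn


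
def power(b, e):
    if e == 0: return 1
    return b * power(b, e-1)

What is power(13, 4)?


power(13, 4)
= 13 * power(13, 3)
= 13 * 13 * power(13, 2)
= 13 * 13 * 13 * power(13, 1)
= 13 * 13 * 13 * 13 * power(13, 0)
= 13 * 13 * 13 * 13 * 1
= 28561

28561


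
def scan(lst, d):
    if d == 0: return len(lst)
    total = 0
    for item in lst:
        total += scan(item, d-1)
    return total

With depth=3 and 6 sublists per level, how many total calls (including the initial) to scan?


At depth 0 (root): 1 call
At depth 1: each of 1 parents calls scan on 6 children = 6 calls
At depth 2: each of 6 parents calls scan on 6 children = 36 calls
At depth 3: each of 36 parents calls scan on 6 children = 216 calls
Total: 1 + 6 + 36 + 216 = 259

259


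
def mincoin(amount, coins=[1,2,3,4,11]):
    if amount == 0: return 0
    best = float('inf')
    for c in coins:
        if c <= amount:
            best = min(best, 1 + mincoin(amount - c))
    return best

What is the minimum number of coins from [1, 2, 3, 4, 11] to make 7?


Building up with DP:
mincoin(0) = 0
mincoin(1) = min(1+mincoin(0)=1+0=1) = 1
mincoin(2) = min(1+mincoin(1)=1+1=2, 1+mincoin(0)=1+0=1) = 1
mincoin(3) = min(1+mincoin(2)=1+1=2, 1+mincoin(1)=1+1=2, 1+mincoin(0)=1+0=1) = 1
mincoin(4) = min(1+mincoin(3)=1+1=2, 1+mincoin(2)=1+1=2, 1+mincoin(1)=1+1=2, 1+mincoin(0)=1+0=1) = 1
mincoin(5) = min(1+mincoin(4)=1+1=2, 1+mincoin(3)=1+1=2, 1+mincoin(2)=1+1=2, 1+mincoin(1)=1+1=2) = 2
mincoin(6) = min(1+mincoin(5)=1+2=3, 1+mincoin(4)=1+1=2, 1+mincoin(3)=1+1=2, 1+mincoin(2)=1+1=2) = 2
mincoin(7) = min(1+mincoin(6)=1+2=3, 1+mincoin(5)=1+2=3, 1+mincoin(4)=1+1=2, 1+mincoin(3)=1+1=2) = 2

2


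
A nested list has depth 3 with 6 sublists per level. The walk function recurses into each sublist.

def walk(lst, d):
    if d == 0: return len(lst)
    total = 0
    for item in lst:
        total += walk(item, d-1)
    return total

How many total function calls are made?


At depth 0 (root): 1 call
At depth 1: each of 1 parents calls walk on 6 children = 6 calls
At depth 2: each of 6 parents calls walk on 6 children = 36 calls
At depth 3: each of 36 parents calls walk on 6 children = 216 calls
Total: 1 + 6 + 36 + 216 = 259

259


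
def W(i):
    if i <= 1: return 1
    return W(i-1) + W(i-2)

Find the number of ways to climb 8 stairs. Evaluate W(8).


Building up from base cases:
W(0) = 1
W(1) = 1
W(2) = W(1) + W(0) = 1 + 1 = 2
W(3) = W(2) + W(1) = 2 + 1 = 3
W(4) = W(3) + W(2) = 3 + 2 = 5
W(5) = W(4) + W(3) = 5 + 3 = 8
W(6) = W(5) + W(4) = 8 + 5 = 13
W(7) = W(6) + W(5) = 13 + 8 = 21
W(8) = W(7) + W(6) = 21 + 13 = 34

34


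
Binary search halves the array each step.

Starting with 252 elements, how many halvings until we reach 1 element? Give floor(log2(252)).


252 / 2 = 126
126 / 2 = 63
63 / 2 = 31
31 / 2 = 15
15 / 2 = 7
7 / 2 = 3
3 / 2 = 1
Reached 1 after 7 halvings

7


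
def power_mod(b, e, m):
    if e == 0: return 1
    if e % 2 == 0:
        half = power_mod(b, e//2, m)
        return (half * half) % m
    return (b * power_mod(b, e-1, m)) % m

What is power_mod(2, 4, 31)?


power_mod(2, 4, 31): e is even, compute power_mod(2, 2, 31)
  power_mod(2, 2, 31): e is even, compute power_mod(2, 1, 31)
    power_mod(2, 1, 31): e is odd, compute power_mod(2, 0, 31)
      power_mod(2, 0, 31) = 1
    (2 * 1) % 31 = 2
  half=2, (2*2) % 31 = 4
half=4, (4*4) % 31 = 16

16


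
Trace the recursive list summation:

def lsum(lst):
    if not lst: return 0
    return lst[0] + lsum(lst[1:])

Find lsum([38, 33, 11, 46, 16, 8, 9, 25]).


lsum([38, 33, 11, 46, 16, 8, 9, 25]) = 38 + lsum([33, 11, 46, 16, 8, 9, 25])
lsum([33, 11, 46, 16, 8, 9, 25]) = 33 + lsum([11, 46, 16, 8, 9, 25])
lsum([11, 46, 16, 8, 9, 25]) = 11 + lsum([46, 16, 8, 9, 25])
lsum([46, 16, 8, 9, 25]) = 46 + lsum([16, 8, 9, 25])
lsum([16, 8, 9, 25]) = 16 + lsum([8, 9, 25])
lsum([8, 9, 25]) = 8 + lsum([9, 25])
lsum([9, 25]) = 9 + lsum([25])
lsum([25]) = 25 + lsum([])
lsum([]) = 0  (base case)
Total: 38 + 33 + 11 + 46 + 16 + 8 + 9 + 25 + 0 = 186

186


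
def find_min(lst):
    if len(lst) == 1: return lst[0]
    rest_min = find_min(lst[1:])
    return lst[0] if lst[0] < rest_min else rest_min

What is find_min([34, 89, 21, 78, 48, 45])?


find_min([34, 89, 21, 78, 48, 45]): compare 34 with find_min([89, 21, 78, 48, 45])
find_min([89, 21, 78, 48, 45]): compare 89 with find_min([21, 78, 48, 45])
find_min([21, 78, 48, 45]): compare 21 with find_min([78, 48, 45])
find_min([78, 48, 45]): compare 78 with find_min([48, 45])
find_min([48, 45]): compare 48 with find_min([45])
find_min([45]) = 45  (base case)
Compare 48 with 45 -> 45
Compare 78 with 45 -> 45
Compare 21 with 45 -> 21
Compare 89 with 21 -> 21
Compare 34 with 21 -> 21

21


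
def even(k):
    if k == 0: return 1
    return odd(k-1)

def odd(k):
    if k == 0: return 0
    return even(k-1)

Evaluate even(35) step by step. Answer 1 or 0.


even(35) = odd(34)
odd(34) = even(33)
even(33) = odd(32)
odd(32) = even(31)
even(31) = odd(30)
odd(30) = even(29)
even(29) = odd(28)
odd(28) = even(27)
even(27) = odd(26)
odd(26) = even(25)
even(25) = odd(24)
odd(24) = even(23)
even(23) = odd(22)
odd(22) = even(21)
even(21) = odd(20)
odd(20) = even(19)
even(19) = odd(18)
odd(18) = even(17)
even(17) = odd(16)
odd(16) = even(15)
even(15) = odd(14)
odd(14) = even(13)
even(13) = odd(12)
odd(12) = even(11)
even(11) = odd(10)
odd(10) = even(9)
even(9) = odd(8)
odd(8) = even(7)
even(7) = odd(6)
odd(6) = even(5)
even(5) = odd(4)
odd(4) = even(3)
even(3) = odd(2)
odd(2) = even(1)
even(1) = odd(0)
odd(0) = 0  (base case)
Result: 0

0


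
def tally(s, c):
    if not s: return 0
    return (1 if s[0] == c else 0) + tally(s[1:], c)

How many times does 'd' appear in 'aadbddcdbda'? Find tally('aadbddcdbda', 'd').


s[0]='a' != 'd' -> 0
s[0]='a' != 'd' -> 0
s[0]='d' == 'd' -> 1
s[0]='b' != 'd' -> 0
s[0]='d' == 'd' -> 1
s[0]='d' == 'd' -> 1
s[0]='c' != 'd' -> 0
s[0]='d' == 'd' -> 1
s[0]='b' != 'd' -> 0
s[0]='d' == 'd' -> 1
s[0]='a' != 'd' -> 0
Sum: 0 + 0 + 1 + 0 + 1 + 1 + 0 + 1 + 0 + 1 + 0 = 5

5


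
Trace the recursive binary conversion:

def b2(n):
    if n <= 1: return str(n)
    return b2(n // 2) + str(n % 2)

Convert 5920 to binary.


b2(5920) = b2(2960) + '0'
b2(2960) = b2(1480) + '0'
b2(1480) = b2(740) + '0'
b2(740) = b2(370) + '0'
b2(370) = b2(185) + '0'
b2(185) = b2(92) + '1'
b2(92) = b2(46) + '0'
b2(46) = b2(23) + '0'
b2(23) = b2(11) + '1'
b2(11) = b2(5) + '1'
b2(5) = b2(2) + '1'
b2(2) = b2(1) + '0'
b2(1) = '1'  (base case)
Concatenating: '1' + '0' + '1' + '1' + '1' + '0' + '0' + '1' + '0' + '0' + '0' + '0' + '0' = '1011100100000'

1011100100000


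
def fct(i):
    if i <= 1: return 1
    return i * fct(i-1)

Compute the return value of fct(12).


fct(12)
= 12 * fct(11)
= 12 * 11 * fct(10)
= 12 * 11 * 10 * fct(9)
= 12 * 11 * 10 * 9 * fct(8)
= 12 * 11 * 10 * 9 * 8 * fct(7)
= 12 * 11 * 10 * 9 * 8 * 7 * fct(6)
= 12 * 11 * 10 * 9 * 8 * 7 * 6 * fct(5)
= 12 * 11 * 10 * 9 * 8 * 7 * 6 * 5 * fct(4)
= 12 * 11 * 10 * 9 * 8 * 7 * 6 * 5 * 4 * fct(3)
= 12 * 11 * 10 * 9 * 8 * 7 * 6 * 5 * 4 * 3 * fct(2)
= 12 * 11 * 10 * 9 * 8 * 7 * 6 * 5 * 4 * 3 * 2 * fct(1)
= 12 * 11 * 10 * 9 * 8 * 7 * 6 * 5 * 4 * 3 * 2 * 1
= 479001600

479001600


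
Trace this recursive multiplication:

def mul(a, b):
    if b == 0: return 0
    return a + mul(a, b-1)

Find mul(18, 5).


mul(18, 5) = 18 + mul(18, 4)
mul(18, 4) = 18 + mul(18, 3)
mul(18, 3) = 18 + mul(18, 2)
mul(18, 2) = 18 + mul(18, 1)
mul(18, 1) = 18 + mul(18, 0)
mul(18, 0) = 0  (base case)
Total: 18 + 18 + 18 + 18 + 18 + 0 = 90

90


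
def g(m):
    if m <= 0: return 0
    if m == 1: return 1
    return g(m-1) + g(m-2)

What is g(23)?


Computing g(23) bottom-up:
g(0) = 0
g(1) = 1
g(2) = g(1) + g(0) = 1 + 0 = 1
g(3) = g(2) + g(1) = 1 + 1 = 2
g(4) = g(3) + g(2) = 2 + 1 = 3
g(5) = g(4) + g(3) = 3 + 2 = 5
g(6) = g(5) + g(4) = 5 + 3 = 8
g(7) = g(6) + g(5) = 8 + 5 = 13
g(8) = g(7) + g(6) = 13 + 8 = 21
g(9) = g(8) + g(7) = 21 + 13 = 34
g(10) = g(9) + g(8) = 34 + 21 = 55
g(11) = g(10) + g(9) = 55 + 34 = 89
g(12) = g(11) + g(10) = 89 + 55 = 144
g(13) = g(12) + g(11) = 144 + 89 = 233
g(14) = g(13) + g(12) = 233 + 144 = 377
g(15) = g(14) + g(13) = 377 + 233 = 610
g(16) = g(15) + g(14) = 610 + 377 = 987
g(17) = g(16) + g(15) = 987 + 610 = 1597
g(18) = g(17) + g(16) = 1597 + 987 = 2584
g(19) = g(18) + g(17) = 2584 + 1597 = 4181
g(20) = g(19) + g(18) = 4181 + 2584 = 6765
g(21) = g(20) + g(19) = 6765 + 4181 = 10946
g(22) = g(21) + g(20) = 10946 + 6765 = 17711
g(23) = g(22) + g(21) = 17711 + 10946 = 28657

28657


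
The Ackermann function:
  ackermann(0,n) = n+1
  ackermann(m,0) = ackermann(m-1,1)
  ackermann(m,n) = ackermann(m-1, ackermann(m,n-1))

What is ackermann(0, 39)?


ackermann(0, 39) = 40
Result: ackermann(0, 39) = 40

40


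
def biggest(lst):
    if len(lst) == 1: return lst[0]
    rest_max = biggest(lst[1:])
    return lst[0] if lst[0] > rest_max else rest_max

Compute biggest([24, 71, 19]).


biggest([24, 71, 19]): compare 24 with biggest([71, 19])
biggest([71, 19]): compare 71 with biggest([19])
biggest([19]) = 19  (base case)
Compare 71 with 19 -> 71
Compare 24 with 71 -> 71

71


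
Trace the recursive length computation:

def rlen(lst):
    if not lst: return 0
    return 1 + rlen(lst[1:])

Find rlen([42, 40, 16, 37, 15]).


rlen([42, 40, 16, 37, 15]) = 1 + rlen([40, 16, 37, 15])
rlen([40, 16, 37, 15]) = 1 + rlen([16, 37, 15])
rlen([16, 37, 15]) = 1 + rlen([37, 15])
rlen([37, 15]) = 1 + rlen([15])
rlen([15]) = 1 + rlen([])
rlen([]) = 0  (base case)
Unwinding: 1 + 1 + 1 + 1 + 1 + 0 = 5

5


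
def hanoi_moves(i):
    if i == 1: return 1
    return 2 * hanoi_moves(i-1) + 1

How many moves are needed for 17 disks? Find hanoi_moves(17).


hanoi_moves(17) = 2 * hanoi_moves(16) + 1
hanoi_moves(16) = 2 * hanoi_moves(15) + 1
hanoi_moves(15) = 2 * hanoi_moves(14) + 1
hanoi_moves(14) = 2 * hanoi_moves(13) + 1
hanoi_moves(13) = 2 * hanoi_moves(12) + 1
hanoi_moves(12) = 2 * hanoi_moves(11) + 1
hanoi_moves(11) = 2 * hanoi_moves(10) + 1
hanoi_moves(10) = 2 * hanoi_moves(9) + 1
hanoi_moves(9) = 2 * hanoi_moves(8) + 1
hanoi_moves(8) = 2 * hanoi_moves(7) + 1
hanoi_moves(7) = 2 * hanoi_moves(6) + 1
hanoi_moves(6) = 2 * hanoi_moves(5) + 1
hanoi_moves(5) = 2 * hanoi_moves(4) + 1
hanoi_moves(4) = 2 * hanoi_moves(3) + 1
hanoi_moves(3) = 2 * hanoi_moves(2) + 1
hanoi_moves(2) = 2 * hanoi_moves(1) + 1
hanoi_moves(1) = 1  (base case)
hanoi_moves(2) = 2 * 1 + 1 = 3
hanoi_moves(3) = 2 * 3 + 1 = 7
hanoi_moves(4) = 2 * 7 + 1 = 15
hanoi_moves(5) = 2 * 15 + 1 = 31
hanoi_moves(6) = 2 * 31 + 1 = 63
hanoi_moves(7) = 2 * 63 + 1 = 127
hanoi_moves(8) = 2 * 127 + 1 = 255
hanoi_moves(9) = 2 * 255 + 1 = 511
hanoi_moves(10) = 2 * 511 + 1 = 1023
hanoi_moves(11) = 2 * 1023 + 1 = 2047
hanoi_moves(12) = 2 * 2047 + 1 = 4095
hanoi_moves(13) = 2 * 4095 + 1 = 8191
hanoi_moves(14) = 2 * 8191 + 1 = 16383
hanoi_moves(15) = 2 * 16383 + 1 = 32767
hanoi_moves(16) = 2 * 32767 + 1 = 65535
hanoi_moves(17) = 2 * 65535 + 1 = 131071

131071


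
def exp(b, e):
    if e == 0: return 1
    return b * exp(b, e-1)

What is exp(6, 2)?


exp(6, 2)
= 6 * exp(6, 1)
= 6 * 6 * exp(6, 0)
= 6 * 6 * 1
= 36

36


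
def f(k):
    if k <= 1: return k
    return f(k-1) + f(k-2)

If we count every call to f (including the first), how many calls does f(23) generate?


Let C(n) = total calls for f(n)
C(0) = 1, C(1) = 1
C(2) = 1 + C(1) + C(0) = 1 + 1 + 1 = 3
C(3) = 1 + C(2) + C(1) = 1 + 3 + 1 = 5
C(4) = 1 + C(3) + C(2) = 1 + 5 + 3 = 9
C(5) = 1 + C(4) + C(3) = 1 + 9 + 5 = 15
C(6) = 1 + C(5) + C(4) = 1 + 15 + 9 = 25
C(7) = 1 + C(6) + C(5) = 1 + 25 + 15 = 41
C(8) = 1 + C(7) + C(6) = 1 + 41 + 25 = 67
C(9) = 1 + C(8) + C(7) = 1 + 67 + 41 = 109
C(10) = 1 + C(9) + C(8) = 1 + 109 + 67 = 177
C(11) = 1 + C(10) + C(9) = 1 + 177 + 109 = 287
C(12) = 1 + C(11) + C(10) = 1 + 287 + 177 = 465
C(13) = 1 + C(12) + C(11) = 1 + 465 + 287 = 753
C(14) = 1 + C(13) + C(12) = 1 + 753 + 465 = 1219
C(15) = 1 + C(14) + C(13) = 1 + 1219 + 753 = 1973
C(16) = 1 + C(15) + C(14) = 1 + 1973 + 1219 = 3193
C(17) = 1 + C(16) + C(15) = 1 + 3193 + 1973 = 5167
C(18) = 1 + C(17) + C(16) = 1 + 5167 + 3193 = 8361
C(19) = 1 + C(18) + C(17) = 1 + 8361 + 5167 = 13529
C(20) = 1 + C(19) + C(18) = 1 + 13529 + 8361 = 21891
C(21) = 1 + C(20) + C(19) = 1 + 21891 + 13529 = 35421
C(22) = 1 + C(21) + C(20) = 1 + 35421 + 21891 = 57313
C(23) = 1 + C(22) + C(21) = 1 + 57313 + 35421 = 92735

92735


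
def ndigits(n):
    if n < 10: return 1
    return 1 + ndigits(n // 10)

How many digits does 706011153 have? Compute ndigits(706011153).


ndigits(706011153) = 1 + ndigits(70601115)
ndigits(70601115) = 1 + ndigits(7060111)
ndigits(7060111) = 1 + ndigits(706011)
ndigits(706011) = 1 + ndigits(70601)
ndigits(70601) = 1 + ndigits(7060)
ndigits(7060) = 1 + ndigits(706)
ndigits(706) = 1 + ndigits(70)
ndigits(70) = 1 + ndigits(7)
ndigits(7) = 1  (base case: 7 < 10)
Unwinding: 1 + 1 + 1 + 1 + 1 + 1 + 1 + 1 + 1 = 9

9


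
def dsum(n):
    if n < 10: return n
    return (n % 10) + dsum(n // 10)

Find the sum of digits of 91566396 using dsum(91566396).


dsum(91566396) = 6 + dsum(9156639)
dsum(9156639) = 9 + dsum(915663)
dsum(915663) = 3 + dsum(91566)
dsum(91566) = 6 + dsum(9156)
dsum(9156) = 6 + dsum(915)
dsum(915) = 5 + dsum(91)
dsum(91) = 1 + dsum(9)
dsum(9) = 9  (base case)
Total: 6 + 9 + 3 + 6 + 6 + 5 + 1 + 9 = 45

45


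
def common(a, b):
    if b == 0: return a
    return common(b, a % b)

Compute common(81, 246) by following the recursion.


common(81, 246) = common(246, 81)
common(246, 81) = common(81, 3)
common(81, 3) = common(3, 0)
common(3, 0) = 3  (base case)

3


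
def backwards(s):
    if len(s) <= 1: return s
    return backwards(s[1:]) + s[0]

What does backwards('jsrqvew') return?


backwards('jsrqvew') = backwards('srqvew') + 'j'
backwards('srqvew') = backwards('rqvew') + 's'
backwards('rqvew') = backwards('qvew') + 'r'
backwards('qvew') = backwards('vew') + 'q'
backwards('vew') = backwards('ew') + 'v'
backwards('ew') = backwards('w') + 'e'
backwards('w') = 'w'  (base case)
Concatenating: 'w' + 'e' + 'v' + 'q' + 'r' + 's' + 'j' = 'wevqrsj'

wevqrsj


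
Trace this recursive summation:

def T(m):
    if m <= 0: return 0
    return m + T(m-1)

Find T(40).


T(40)
= 40 + 39 + 38 + 37 + 36 + 35 + 34 + 33 + 32 + 31 + 30 + 29 + 28 + 27 + 26 + 25 + 24 + 23 + 22 + 21 + 20 + 19 + 18 + 17 + 16 + 15 + 14 + 13 + 12 + 11 + 10 + 9 + 8 + 7 + 6 + 5 + 4 + 3 + 2 + 1 + T(0)
= 40 + 39 + 38 + 37 + 36 + 35 + 34 + 33 + 32 + 31 + 30 + 29 + 28 + 27 + 26 + 25 + 24 + 23 + 22 + 21 + 20 + 19 + 18 + 17 + 16 + 15 + 14 + 13 + 12 + 11 + 10 + 9 + 8 + 7 + 6 + 5 + 4 + 3 + 2 + 1 + 0
= 820

820


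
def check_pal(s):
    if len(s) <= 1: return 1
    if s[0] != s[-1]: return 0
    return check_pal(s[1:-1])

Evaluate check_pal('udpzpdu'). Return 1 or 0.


check_pal('udpzpdu'): s[0]='u' == s[-1]='u' -> check check_pal('dpzpd')
check_pal('dpzpd'): s[0]='d' == s[-1]='d' -> check check_pal('pzp')
check_pal('pzp'): s[0]='p' == s[-1]='p' -> check check_pal('z')
check_pal('z'): len <= 1 -> return 1  (base case)
Result: 1 (palindrome)

1


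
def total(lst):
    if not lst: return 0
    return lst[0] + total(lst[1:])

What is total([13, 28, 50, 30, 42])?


total([13, 28, 50, 30, 42]) = 13 + total([28, 50, 30, 42])
total([28, 50, 30, 42]) = 28 + total([50, 30, 42])
total([50, 30, 42]) = 50 + total([30, 42])
total([30, 42]) = 30 + total([42])
total([42]) = 42 + total([])
total([]) = 0  (base case)
Total: 13 + 28 + 50 + 30 + 42 + 0 = 163

163


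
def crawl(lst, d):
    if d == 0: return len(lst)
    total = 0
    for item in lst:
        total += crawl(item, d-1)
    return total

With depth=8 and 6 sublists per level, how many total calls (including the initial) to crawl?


At depth 0 (root): 1 call
At depth 1: each of 1 parents calls crawl on 6 children = 6 calls
At depth 2: each of 6 parents calls crawl on 6 children = 36 calls
At depth 3: each of 36 parents calls crawl on 6 children = 216 calls
At depth 4: each of 216 parents calls crawl on 6 children = 1296 calls
At depth 5: each of 1296 parents calls crawl on 6 children = 7776 calls
At depth 6: each of 7776 parents calls crawl on 6 children = 46656 calls
At depth 7: each of 46656 parents calls crawl on 6 children = 279936 calls
At depth 8: each of 279936 parents calls crawl on 6 children = 1679616 calls
Total: 1 + 6 + 36 + 216 + 1296 + 7776 + 46656 + 279936 + 1679616 = 2015539

2015539


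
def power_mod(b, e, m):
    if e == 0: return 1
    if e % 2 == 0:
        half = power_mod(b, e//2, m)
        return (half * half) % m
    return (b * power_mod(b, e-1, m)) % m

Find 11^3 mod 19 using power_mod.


power_mod(11, 3, 19): e is odd, compute power_mod(11, 2, 19)
  power_mod(11, 2, 19): e is even, compute power_mod(11, 1, 19)
    power_mod(11, 1, 19): e is odd, compute power_mod(11, 0, 19)
      power_mod(11, 0, 19) = 1
    (11 * 1) % 19 = 11
  half=11, (11*11) % 19 = 7
(11 * 7) % 19 = 1

1


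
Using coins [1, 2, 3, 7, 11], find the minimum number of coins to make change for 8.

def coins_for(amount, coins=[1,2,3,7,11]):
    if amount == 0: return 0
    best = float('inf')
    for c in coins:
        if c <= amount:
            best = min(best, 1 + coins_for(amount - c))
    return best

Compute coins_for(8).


Building up with DP:
coins_for(0) = 0
coins_for(1) = min(1+coins_for(0)=1+0=1) = 1
coins_for(2) = min(1+coins_for(1)=1+1=2, 1+coins_for(0)=1+0=1) = 1
coins_for(3) = min(1+coins_for(2)=1+1=2, 1+coins_for(1)=1+1=2, 1+coins_for(0)=1+0=1) = 1
coins_for(4) = min(1+coins_for(3)=1+1=2, 1+coins_for(2)=1+1=2, 1+coins_for(1)=1+1=2) = 2
coins_for(5) = min(1+coins_for(4)=1+2=3, 1+coins_for(3)=1+1=2, 1+coins_for(2)=1+1=2) = 2
coins_for(6) = min(1+coins_for(5)=1+2=3, 1+coins_for(4)=1+2=3, 1+coins_for(3)=1+1=2) = 2
coins_for(7) = min(1+coins_for(6)=1+2=3, 1+coins_for(5)=1+2=3, 1+coins_for(4)=1+2=3, 1+coins_for(0)=1+0=1) = 1
coins_for(8) = min(1+coins_for(7)=1+1=2, 1+coins_for(6)=1+2=3, 1+coins_for(5)=1+2=3, 1+coins_for(1)=1+1=2) = 2

2


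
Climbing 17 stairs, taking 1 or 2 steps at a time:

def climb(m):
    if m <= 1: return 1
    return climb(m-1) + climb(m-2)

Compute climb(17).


Building up from base cases:
climb(0) = 1
climb(1) = 1
climb(2) = climb(1) + climb(0) = 1 + 1 = 2
climb(3) = climb(2) + climb(1) = 2 + 1 = 3
climb(4) = climb(3) + climb(2) = 3 + 2 = 5
climb(5) = climb(4) + climb(3) = 5 + 3 = 8
climb(6) = climb(5) + climb(4) = 8 + 5 = 13
climb(7) = climb(6) + climb(5) = 13 + 8 = 21
climb(8) = climb(7) + climb(6) = 21 + 13 = 34
climb(9) = climb(8) + climb(7) = 34 + 21 = 55
climb(10) = climb(9) + climb(8) = 55 + 34 = 89
climb(11) = climb(10) + climb(9) = 89 + 55 = 144
climb(12) = climb(11) + climb(10) = 144 + 89 = 233
climb(13) = climb(12) + climb(11) = 233 + 144 = 377
climb(14) = climb(13) + climb(12) = 377 + 233 = 610
climb(15) = climb(14) + climb(13) = 610 + 377 = 987
climb(16) = climb(15) + climb(14) = 987 + 610 = 1597
climb(17) = climb(16) + climb(15) = 1597 + 987 = 2584

2584


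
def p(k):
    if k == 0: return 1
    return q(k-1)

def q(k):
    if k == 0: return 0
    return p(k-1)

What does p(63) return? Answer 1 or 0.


p(63) = q(62)
q(62) = p(61)
p(61) = q(60)
q(60) = p(59)
p(59) = q(58)
q(58) = p(57)
p(57) = q(56)
q(56) = p(55)
p(55) = q(54)
q(54) = p(53)
p(53) = q(52)
q(52) = p(51)
p(51) = q(50)
q(50) = p(49)
p(49) = q(48)
q(48) = p(47)
p(47) = q(46)
q(46) = p(45)
p(45) = q(44)
q(44) = p(43)
p(43) = q(42)
q(42) = p(41)
p(41) = q(40)
q(40) = p(39)
p(39) = q(38)
q(38) = p(37)
p(37) = q(36)
q(36) = p(35)
p(35) = q(34)
q(34) = p(33)
p(33) = q(32)
q(32) = p(31)
p(31) = q(30)
q(30) = p(29)
p(29) = q(28)
q(28) = p(27)
p(27) = q(26)
q(26) = p(25)
p(25) = q(24)
q(24) = p(23)
p(23) = q(22)
q(22) = p(21)
p(21) = q(20)
q(20) = p(19)
p(19) = q(18)
q(18) = p(17)
p(17) = q(16)
q(16) = p(15)
p(15) = q(14)
q(14) = p(13)
p(13) = q(12)
q(12) = p(11)
p(11) = q(10)
q(10) = p(9)
p(9) = q(8)
q(8) = p(7)
p(7) = q(6)
q(6) = p(5)
p(5) = q(4)
q(4) = p(3)
p(3) = q(2)
q(2) = p(1)
p(1) = q(0)
q(0) = 0  (base case)
Result: 0

0


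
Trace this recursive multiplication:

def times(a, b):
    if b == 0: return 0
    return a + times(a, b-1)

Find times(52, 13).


times(52, 13) = 52 + times(52, 12)
times(52, 12) = 52 + times(52, 11)
times(52, 11) = 52 + times(52, 10)
times(52, 10) = 52 + times(52, 9)
times(52, 9) = 52 + times(52, 8)
times(52, 8) = 52 + times(52, 7)
times(52, 7) = 52 + times(52, 6)
times(52, 6) = 52 + times(52, 5)
times(52, 5) = 52 + times(52, 4)
times(52, 4) = 52 + times(52, 3)
times(52, 3) = 52 + times(52, 2)
times(52, 2) = 52 + times(52, 1)
times(52, 1) = 52 + times(52, 0)
times(52, 0) = 0  (base case)
Total: 52 + 52 + 52 + 52 + 52 + 52 + 52 + 52 + 52 + 52 + 52 + 52 + 52 + 0 = 676

676


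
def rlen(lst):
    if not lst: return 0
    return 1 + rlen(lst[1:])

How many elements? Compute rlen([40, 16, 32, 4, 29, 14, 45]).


rlen([40, 16, 32, 4, 29, 14, 45]) = 1 + rlen([16, 32, 4, 29, 14, 45])
rlen([16, 32, 4, 29, 14, 45]) = 1 + rlen([32, 4, 29, 14, 45])
rlen([32, 4, 29, 14, 45]) = 1 + rlen([4, 29, 14, 45])
rlen([4, 29, 14, 45]) = 1 + rlen([29, 14, 45])
rlen([29, 14, 45]) = 1 + rlen([14, 45])
rlen([14, 45]) = 1 + rlen([45])
rlen([45]) = 1 + rlen([])
rlen([]) = 0  (base case)
Unwinding: 1 + 1 + 1 + 1 + 1 + 1 + 1 + 0 = 7

7


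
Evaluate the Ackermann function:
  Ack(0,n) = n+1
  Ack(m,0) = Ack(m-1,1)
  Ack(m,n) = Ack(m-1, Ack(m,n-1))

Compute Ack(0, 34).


Ack(0, 34) = 35
Result: Ack(0, 34) = 35

35


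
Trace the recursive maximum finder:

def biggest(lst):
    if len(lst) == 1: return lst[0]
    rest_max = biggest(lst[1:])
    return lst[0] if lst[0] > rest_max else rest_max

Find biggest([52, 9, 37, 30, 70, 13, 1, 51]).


biggest([52, 9, 37, 30, 70, 13, 1, 51]): compare 52 with biggest([9, 37, 30, 70, 13, 1, 51])
biggest([9, 37, 30, 70, 13, 1, 51]): compare 9 with biggest([37, 30, 70, 13, 1, 51])
biggest([37, 30, 70, 13, 1, 51]): compare 37 with biggest([30, 70, 13, 1, 51])
biggest([30, 70, 13, 1, 51]): compare 30 with biggest([70, 13, 1, 51])
biggest([70, 13, 1, 51]): compare 70 with biggest([13, 1, 51])
biggest([13, 1, 51]): compare 13 with biggest([1, 51])
biggest([1, 51]): compare 1 with biggest([51])
biggest([51]) = 51  (base case)
Compare 1 with 51 -> 51
Compare 13 with 51 -> 51
Compare 70 with 51 -> 70
Compare 30 with 70 -> 70
Compare 37 with 70 -> 70
Compare 9 with 70 -> 70
Compare 52 with 70 -> 70

70


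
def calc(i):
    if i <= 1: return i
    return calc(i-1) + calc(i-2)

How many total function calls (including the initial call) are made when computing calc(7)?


Let C(n) = total calls for calc(n)
C(0) = 1, C(1) = 1
C(2) = 1 + C(1) + C(0) = 1 + 1 + 1 = 3
C(3) = 1 + C(2) + C(1) = 1 + 3 + 1 = 5
C(4) = 1 + C(3) + C(2) = 1 + 5 + 3 = 9
C(5) = 1 + C(4) + C(3) = 1 + 9 + 5 = 15
C(6) = 1 + C(5) + C(4) = 1 + 15 + 9 = 25
C(7) = 1 + C(6) + C(5) = 1 + 25 + 15 = 41

41


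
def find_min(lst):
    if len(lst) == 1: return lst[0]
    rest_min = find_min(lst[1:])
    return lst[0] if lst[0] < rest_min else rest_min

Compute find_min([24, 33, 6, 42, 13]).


find_min([24, 33, 6, 42, 13]): compare 24 with find_min([33, 6, 42, 13])
find_min([33, 6, 42, 13]): compare 33 with find_min([6, 42, 13])
find_min([6, 42, 13]): compare 6 with find_min([42, 13])
find_min([42, 13]): compare 42 with find_min([13])
find_min([13]) = 13  (base case)
Compare 42 with 13 -> 13
Compare 6 with 13 -> 6
Compare 33 with 6 -> 6
Compare 24 with 6 -> 6

6


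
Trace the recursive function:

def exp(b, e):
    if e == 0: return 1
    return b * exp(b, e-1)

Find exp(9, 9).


exp(9, 9)
= 9 * exp(9, 8)
= 9 * 9 * exp(9, 7)
= 9 * 9 * 9 * exp(9, 6)
= 9 * 9 * 9 * 9 * exp(9, 5)
= 9 * 9 * 9 * 9 * 9 * exp(9, 4)
= 9 * 9 * 9 * 9 * 9 * 9 * exp(9, 3)
= 9 * 9 * 9 * 9 * 9 * 9 * 9 * exp(9, 2)
= 9 * 9 * 9 * 9 * 9 * 9 * 9 * 9 * exp(9, 1)
= 9 * 9 * 9 * 9 * 9 * 9 * 9 * 9 * 9 * exp(9, 0)
= 9 * 9 * 9 * 9 * 9 * 9 * 9 * 9 * 9 * 1
= 387420489

387420489


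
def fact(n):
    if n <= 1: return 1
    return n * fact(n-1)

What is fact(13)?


fact(13)
= 13 * fact(12)
= 13 * 12 * fact(11)
= 13 * 12 * 11 * fact(10)
= 13 * 12 * 11 * 10 * fact(9)
= 13 * 12 * 11 * 10 * 9 * fact(8)
= 13 * 12 * 11 * 10 * 9 * 8 * fact(7)
= 13 * 12 * 11 * 10 * 9 * 8 * 7 * fact(6)
= 13 * 12 * 11 * 10 * 9 * 8 * 7 * 6 * fact(5)
= 13 * 12 * 11 * 10 * 9 * 8 * 7 * 6 * 5 * fact(4)
= 13 * 12 * 11 * 10 * 9 * 8 * 7 * 6 * 5 * 4 * fact(3)
= 13 * 12 * 11 * 10 * 9 * 8 * 7 * 6 * 5 * 4 * 3 * fact(2)
= 13 * 12 * 11 * 10 * 9 * 8 * 7 * 6 * 5 * 4 * 3 * 2 * fact(1)
= 13 * 12 * 11 * 10 * 9 * 8 * 7 * 6 * 5 * 4 * 3 * 2 * 1
= 6227020800

6227020800


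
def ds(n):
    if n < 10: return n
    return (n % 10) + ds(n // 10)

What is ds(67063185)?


ds(67063185) = 5 + ds(6706318)
ds(6706318) = 8 + ds(670631)
ds(670631) = 1 + ds(67063)
ds(67063) = 3 + ds(6706)
ds(6706) = 6 + ds(670)
ds(670) = 0 + ds(67)
ds(67) = 7 + ds(6)
ds(6) = 6  (base case)
Total: 5 + 8 + 1 + 3 + 6 + 0 + 7 + 6 = 36

36


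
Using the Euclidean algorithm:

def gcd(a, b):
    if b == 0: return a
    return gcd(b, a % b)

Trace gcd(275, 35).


gcd(275, 35) = gcd(35, 30)
gcd(35, 30) = gcd(30, 5)
gcd(30, 5) = gcd(5, 0)
gcd(5, 0) = 5  (base case)

5


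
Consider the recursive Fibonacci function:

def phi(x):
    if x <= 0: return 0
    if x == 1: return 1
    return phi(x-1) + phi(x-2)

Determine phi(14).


Computing phi(14) bottom-up:
phi(0) = 0
phi(1) = 1
phi(2) = phi(1) + phi(0) = 1 + 0 = 1
phi(3) = phi(2) + phi(1) = 1 + 1 = 2
phi(4) = phi(3) + phi(2) = 2 + 1 = 3
phi(5) = phi(4) + phi(3) = 3 + 2 = 5
phi(6) = phi(5) + phi(4) = 5 + 3 = 8
phi(7) = phi(6) + phi(5) = 8 + 5 = 13
phi(8) = phi(7) + phi(6) = 13 + 8 = 21
phi(9) = phi(8) + phi(7) = 21 + 13 = 34
phi(10) = phi(9) + phi(8) = 34 + 21 = 55
phi(11) = phi(10) + phi(9) = 55 + 34 = 89
phi(12) = phi(11) + phi(10) = 89 + 55 = 144
phi(13) = phi(12) + phi(11) = 144 + 89 = 233
phi(14) = phi(13) + phi(12) = 233 + 144 = 377

377


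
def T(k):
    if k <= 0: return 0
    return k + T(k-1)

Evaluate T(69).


T(69)
= 69 + 68 + 67 + 66 + 65 + 64 + 63 + 62 + 61 + 60 + 59 + 58 + 57 + 56 + 55 + 54 + 53 + 52 + 51 + 50 + 49 + 48 + 47 + 46 + 45 + 44 + 43 + 42 + 41 + 40 + 39 + 38 + 37 + 36 + 35 + 34 + 33 + 32 + 31 + 30 + 29 + 28 + 27 + 26 + 25 + 24 + 23 + 22 + 21 + 20 + 19 + 18 + 17 + 16 + 15 + 14 + 13 + 12 + 11 + 10 + 9 + 8 + 7 + 6 + 5 + 4 + 3 + 2 + 1 + T(0)
= 69 + 68 + 67 + 66 + 65 + 64 + 63 + 62 + 61 + 60 + 59 + 58 + 57 + 56 + 55 + 54 + 53 + 52 + 51 + 50 + 49 + 48 + 47 + 46 + 45 + 44 + 43 + 42 + 41 + 40 + 39 + 38 + 37 + 36 + 35 + 34 + 33 + 32 + 31 + 30 + 29 + 28 + 27 + 26 + 25 + 24 + 23 + 22 + 21 + 20 + 19 + 18 + 17 + 16 + 15 + 14 + 13 + 12 + 11 + 10 + 9 + 8 + 7 + 6 + 5 + 4 + 3 + 2 + 1 + 0
= 2415

2415


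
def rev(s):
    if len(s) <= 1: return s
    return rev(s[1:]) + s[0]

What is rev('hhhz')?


rev('hhhz') = rev('hhz') + 'h'
rev('hhz') = rev('hz') + 'h'
rev('hz') = rev('z') + 'h'
rev('z') = 'z'  (base case)
Concatenating: 'z' + 'h' + 'h' + 'h' = 'zhhh'

zhhh


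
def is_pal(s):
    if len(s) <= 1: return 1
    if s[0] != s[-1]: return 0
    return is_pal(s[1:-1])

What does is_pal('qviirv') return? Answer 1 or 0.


is_pal('qviirv'): s[0]='q' != s[-1]='v' -> return 0
Result: 0 (not a palindrome)

0


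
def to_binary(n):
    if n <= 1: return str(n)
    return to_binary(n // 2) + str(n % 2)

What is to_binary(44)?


to_binary(44) = to_binary(22) + '0'
to_binary(22) = to_binary(11) + '0'
to_binary(11) = to_binary(5) + '1'
to_binary(5) = to_binary(2) + '1'
to_binary(2) = to_binary(1) + '0'
to_binary(1) = '1'  (base case)
Concatenating: '1' + '0' + '1' + '1' + '0' + '0' = '101100'

101100


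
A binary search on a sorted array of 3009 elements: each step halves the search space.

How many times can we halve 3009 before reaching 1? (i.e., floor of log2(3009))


3009 / 2 = 1504
1504 / 2 = 752
752 / 2 = 376
376 / 2 = 188
188 / 2 = 94
94 / 2 = 47
47 / 2 = 23
23 / 2 = 11
11 / 2 = 5
5 / 2 = 2
2 / 2 = 1
Reached 1 after 11 halvings

11


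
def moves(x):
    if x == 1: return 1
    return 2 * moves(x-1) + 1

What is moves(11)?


moves(11) = 2 * moves(10) + 1
moves(10) = 2 * moves(9) + 1
moves(9) = 2 * moves(8) + 1
moves(8) = 2 * moves(7) + 1
moves(7) = 2 * moves(6) + 1
moves(6) = 2 * moves(5) + 1
moves(5) = 2 * moves(4) + 1
moves(4) = 2 * moves(3) + 1
moves(3) = 2 * moves(2) + 1
moves(2) = 2 * moves(1) + 1
moves(1) = 1  (base case)
moves(2) = 2 * 1 + 1 = 3
moves(3) = 2 * 3 + 1 = 7
moves(4) = 2 * 7 + 1 = 15
moves(5) = 2 * 15 + 1 = 31
moves(6) = 2 * 31 + 1 = 63
moves(7) = 2 * 63 + 1 = 127
moves(8) = 2 * 127 + 1 = 255
moves(9) = 2 * 255 + 1 = 511
moves(10) = 2 * 511 + 1 = 1023
moves(11) = 2 * 1023 + 1 = 2047

2047


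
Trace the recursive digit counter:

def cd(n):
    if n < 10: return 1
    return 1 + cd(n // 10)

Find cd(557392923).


cd(557392923) = 1 + cd(55739292)
cd(55739292) = 1 + cd(5573929)
cd(5573929) = 1 + cd(557392)
cd(557392) = 1 + cd(55739)
cd(55739) = 1 + cd(5573)
cd(5573) = 1 + cd(557)
cd(557) = 1 + cd(55)
cd(55) = 1 + cd(5)
cd(5) = 1  (base case: 5 < 10)
Unwinding: 1 + 1 + 1 + 1 + 1 + 1 + 1 + 1 + 1 = 9

9


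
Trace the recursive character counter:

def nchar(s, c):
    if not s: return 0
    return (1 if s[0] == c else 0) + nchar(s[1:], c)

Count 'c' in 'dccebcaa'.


s[0]='d' != 'c' -> 0
s[0]='c' == 'c' -> 1
s[0]='c' == 'c' -> 1
s[0]='e' != 'c' -> 0
s[0]='b' != 'c' -> 0
s[0]='c' == 'c' -> 1
s[0]='a' != 'c' -> 0
s[0]='a' != 'c' -> 0
Sum: 0 + 1 + 1 + 0 + 0 + 1 + 0 + 0 = 3

3


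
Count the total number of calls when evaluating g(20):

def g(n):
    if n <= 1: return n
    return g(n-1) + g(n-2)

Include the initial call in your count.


Let C(n) = total calls for g(n)
C(0) = 1, C(1) = 1
C(2) = 1 + C(1) + C(0) = 1 + 1 + 1 = 3
C(3) = 1 + C(2) + C(1) = 1 + 3 + 1 = 5
C(4) = 1 + C(3) + C(2) = 1 + 5 + 3 = 9
C(5) = 1 + C(4) + C(3) = 1 + 9 + 5 = 15
C(6) = 1 + C(5) + C(4) = 1 + 15 + 9 = 25
C(7) = 1 + C(6) + C(5) = 1 + 25 + 15 = 41
C(8) = 1 + C(7) + C(6) = 1 + 41 + 25 = 67
C(9) = 1 + C(8) + C(7) = 1 + 67 + 41 = 109
C(10) = 1 + C(9) + C(8) = 1 + 109 + 67 = 177
C(11) = 1 + C(10) + C(9) = 1 + 177 + 109 = 287
C(12) = 1 + C(11) + C(10) = 1 + 287 + 177 = 465
C(13) = 1 + C(12) + C(11) = 1 + 465 + 287 = 753
C(14) = 1 + C(13) + C(12) = 1 + 753 + 465 = 1219
C(15) = 1 + C(14) + C(13) = 1 + 1219 + 753 = 1973
C(16) = 1 + C(15) + C(14) = 1 + 1973 + 1219 = 3193
C(17) = 1 + C(16) + C(15) = 1 + 3193 + 1973 = 5167
C(18) = 1 + C(17) + C(16) = 1 + 5167 + 3193 = 8361
C(19) = 1 + C(18) + C(17) = 1 + 8361 + 5167 = 13529
C(20) = 1 + C(19) + C(18) = 1 + 13529 + 8361 = 21891

21891


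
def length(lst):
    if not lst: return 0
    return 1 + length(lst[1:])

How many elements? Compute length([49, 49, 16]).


length([49, 49, 16]) = 1 + length([49, 16])
length([49, 16]) = 1 + length([16])
length([16]) = 1 + length([])
length([]) = 0  (base case)
Unwinding: 1 + 1 + 1 + 0 = 3

3


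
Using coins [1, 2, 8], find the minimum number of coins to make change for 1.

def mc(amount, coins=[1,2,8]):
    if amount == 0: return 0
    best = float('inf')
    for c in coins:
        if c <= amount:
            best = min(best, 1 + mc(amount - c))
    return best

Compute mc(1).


Building up with DP:
mc(0) = 0
mc(1) = min(1+mc(0)=1+0=1) = 1

1


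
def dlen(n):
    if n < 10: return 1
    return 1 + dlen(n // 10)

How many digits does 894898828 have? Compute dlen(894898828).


dlen(894898828) = 1 + dlen(89489882)
dlen(89489882) = 1 + dlen(8948988)
dlen(8948988) = 1 + dlen(894898)
dlen(894898) = 1 + dlen(89489)
dlen(89489) = 1 + dlen(8948)
dlen(8948) = 1 + dlen(894)
dlen(894) = 1 + dlen(89)
dlen(89) = 1 + dlen(8)
dlen(8) = 1  (base case: 8 < 10)
Unwinding: 1 + 1 + 1 + 1 + 1 + 1 + 1 + 1 + 1 = 9

9


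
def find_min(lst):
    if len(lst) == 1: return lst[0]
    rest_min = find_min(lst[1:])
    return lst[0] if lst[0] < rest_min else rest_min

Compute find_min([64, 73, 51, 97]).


find_min([64, 73, 51, 97]): compare 64 with find_min([73, 51, 97])
find_min([73, 51, 97]): compare 73 with find_min([51, 97])
find_min([51, 97]): compare 51 with find_min([97])
find_min([97]) = 97  (base case)
Compare 51 with 97 -> 51
Compare 73 with 51 -> 51
Compare 64 with 51 -> 51

51


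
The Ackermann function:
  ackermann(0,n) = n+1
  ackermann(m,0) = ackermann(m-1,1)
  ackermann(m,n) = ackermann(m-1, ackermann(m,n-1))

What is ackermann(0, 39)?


ackermann(0, 39) = 40
Result: ackermann(0, 39) = 40

40


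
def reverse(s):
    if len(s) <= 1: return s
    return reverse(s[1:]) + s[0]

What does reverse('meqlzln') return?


reverse('meqlzln') = reverse('eqlzln') + 'm'
reverse('eqlzln') = reverse('qlzln') + 'e'
reverse('qlzln') = reverse('lzln') + 'q'
reverse('lzln') = reverse('zln') + 'l'
reverse('zln') = reverse('ln') + 'z'
reverse('ln') = reverse('n') + 'l'
reverse('n') = 'n'  (base case)
Concatenating: 'n' + 'l' + 'z' + 'l' + 'q' + 'e' + 'm' = 'nlzlqem'

nlzlqem


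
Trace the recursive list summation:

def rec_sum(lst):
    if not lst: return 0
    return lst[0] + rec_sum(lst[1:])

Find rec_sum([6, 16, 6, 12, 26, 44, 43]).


rec_sum([6, 16, 6, 12, 26, 44, 43]) = 6 + rec_sum([16, 6, 12, 26, 44, 43])
rec_sum([16, 6, 12, 26, 44, 43]) = 16 + rec_sum([6, 12, 26, 44, 43])
rec_sum([6, 12, 26, 44, 43]) = 6 + rec_sum([12, 26, 44, 43])
rec_sum([12, 26, 44, 43]) = 12 + rec_sum([26, 44, 43])
rec_sum([26, 44, 43]) = 26 + rec_sum([44, 43])
rec_sum([44, 43]) = 44 + rec_sum([43])
rec_sum([43]) = 43 + rec_sum([])
rec_sum([]) = 0  (base case)
Total: 6 + 16 + 6 + 12 + 26 + 44 + 43 + 0 = 153

153
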